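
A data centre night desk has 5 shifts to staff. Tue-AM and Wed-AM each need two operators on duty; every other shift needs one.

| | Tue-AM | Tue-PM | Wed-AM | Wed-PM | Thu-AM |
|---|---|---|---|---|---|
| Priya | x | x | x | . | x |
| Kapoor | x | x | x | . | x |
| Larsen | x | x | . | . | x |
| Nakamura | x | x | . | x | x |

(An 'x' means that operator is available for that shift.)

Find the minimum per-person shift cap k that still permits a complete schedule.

2

With 4 operators and 7 worker-slots to fill, someone must work at least ⌈7/4⌉ = 2 shifts, so k ≥ 2.
k = 2 works: Tue-AM→Larsen+Nakamura, Tue-PM→Priya, Wed-AM→Priya+Kapoor, Wed-PM→Nakamura, Thu-AM→Kapoor.
Loads: Priya 2, Kapoor 2, Larsen 1, Nakamura 2 — all ≤ 2.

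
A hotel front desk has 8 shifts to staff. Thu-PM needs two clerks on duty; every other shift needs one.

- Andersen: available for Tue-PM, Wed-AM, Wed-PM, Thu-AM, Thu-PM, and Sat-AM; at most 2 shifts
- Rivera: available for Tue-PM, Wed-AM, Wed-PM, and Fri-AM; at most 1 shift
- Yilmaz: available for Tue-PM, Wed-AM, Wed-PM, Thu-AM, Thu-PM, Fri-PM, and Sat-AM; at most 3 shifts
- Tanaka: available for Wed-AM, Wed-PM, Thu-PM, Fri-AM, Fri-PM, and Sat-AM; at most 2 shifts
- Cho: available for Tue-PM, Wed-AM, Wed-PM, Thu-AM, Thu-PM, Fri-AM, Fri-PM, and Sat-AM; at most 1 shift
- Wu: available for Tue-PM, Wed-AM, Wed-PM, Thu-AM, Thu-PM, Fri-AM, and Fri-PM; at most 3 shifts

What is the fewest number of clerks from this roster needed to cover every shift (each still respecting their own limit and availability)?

4

9 slots to fill and no one can take more than 3, so at least ⌈9/3⌉ = 3 clerks are needed.
Any 3 clerks together have capacity at most 3+3+2 = 8 < 9 slots, so 3 can never suffice.
Andersen, Rivera, Yilmaz, and Wu alone can cover everything: Tue-PM→Yilmaz, Wed-AM→Wu, Wed-PM→Wu, Thu-AM→Andersen, Thu-PM→Yilmaz+Wu, Fri-AM→Rivera, Fri-PM→Yilmaz, Sat-AM→Andersen.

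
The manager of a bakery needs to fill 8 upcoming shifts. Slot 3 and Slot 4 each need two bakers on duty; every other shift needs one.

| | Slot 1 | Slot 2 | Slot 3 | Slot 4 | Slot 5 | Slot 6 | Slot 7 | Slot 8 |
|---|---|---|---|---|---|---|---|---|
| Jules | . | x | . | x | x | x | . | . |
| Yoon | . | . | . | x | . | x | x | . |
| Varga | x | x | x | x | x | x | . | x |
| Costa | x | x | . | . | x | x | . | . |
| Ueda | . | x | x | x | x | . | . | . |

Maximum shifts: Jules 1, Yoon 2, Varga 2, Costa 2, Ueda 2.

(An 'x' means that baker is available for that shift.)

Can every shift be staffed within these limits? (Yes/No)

Total capacity is 1+2+2+2+2 = 9 but 10 worker-slots are needed — infeasible.

No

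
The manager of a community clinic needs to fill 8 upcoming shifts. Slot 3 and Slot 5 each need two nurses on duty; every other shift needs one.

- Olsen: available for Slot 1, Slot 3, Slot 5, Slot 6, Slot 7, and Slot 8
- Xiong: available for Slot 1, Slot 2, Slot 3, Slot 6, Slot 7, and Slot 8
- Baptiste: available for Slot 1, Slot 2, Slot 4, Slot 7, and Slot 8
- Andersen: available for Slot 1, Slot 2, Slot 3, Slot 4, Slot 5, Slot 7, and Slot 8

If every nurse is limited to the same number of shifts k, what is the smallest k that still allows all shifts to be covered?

With 4 nurses and 10 worker-slots to fill, someone must work at least ⌈10/4⌉ = 3 shifts, so k ≥ 3.
k = 3 works: Slot 1→Xiong, Slot 2→Xiong, Slot 3→Olsen+Xiong, Slot 4→Baptiste, Slot 5→Olsen+Andersen, Slot 6→Olsen, Slot 7→Baptiste, Slot 8→Baptiste.
Loads: Olsen 3, Xiong 3, Baptiste 3, Andersen 1 — all ≤ 3.

3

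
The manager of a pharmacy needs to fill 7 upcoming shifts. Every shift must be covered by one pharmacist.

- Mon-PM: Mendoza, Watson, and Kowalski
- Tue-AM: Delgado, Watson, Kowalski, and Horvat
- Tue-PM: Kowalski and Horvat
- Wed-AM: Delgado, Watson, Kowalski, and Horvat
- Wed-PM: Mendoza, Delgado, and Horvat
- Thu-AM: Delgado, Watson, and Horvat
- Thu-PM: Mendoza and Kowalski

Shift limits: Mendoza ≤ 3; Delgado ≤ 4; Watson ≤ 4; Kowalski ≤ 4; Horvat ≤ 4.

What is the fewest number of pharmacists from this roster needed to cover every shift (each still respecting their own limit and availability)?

2

7 slots to fill and no one can take more than 4, so at least ⌈7/4⌉ = 2 pharmacists are needed.
Mendoza and Horvat alone can cover everything: Mon-PM→Mendoza, Tue-AM→Horvat, Tue-PM→Horvat, Wed-AM→Horvat, Wed-PM→Mendoza, Thu-AM→Horvat, Thu-PM→Mendoza.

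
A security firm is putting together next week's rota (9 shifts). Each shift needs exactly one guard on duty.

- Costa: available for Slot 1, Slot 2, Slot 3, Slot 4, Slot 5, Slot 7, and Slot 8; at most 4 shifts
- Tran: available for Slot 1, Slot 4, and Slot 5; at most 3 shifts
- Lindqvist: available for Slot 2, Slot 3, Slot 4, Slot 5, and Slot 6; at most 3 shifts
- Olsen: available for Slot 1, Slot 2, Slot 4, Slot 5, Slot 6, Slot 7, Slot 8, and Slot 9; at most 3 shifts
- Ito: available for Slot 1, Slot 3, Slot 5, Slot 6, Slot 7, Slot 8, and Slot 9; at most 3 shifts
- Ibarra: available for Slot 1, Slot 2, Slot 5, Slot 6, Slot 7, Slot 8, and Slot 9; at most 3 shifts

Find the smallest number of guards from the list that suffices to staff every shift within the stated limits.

3

9 slots to fill and no one can take more than 4, so at least ⌈9/4⌉ = 3 guards are needed.
Costa, Tran, and Olsen alone can cover everything: Slot 1→Tran, Slot 2→Costa, Slot 3→Costa, Slot 4→Tran, Slot 5→Tran, Slot 6→Olsen, Slot 7→Costa, Slot 8→Costa, Slot 9→Olsen.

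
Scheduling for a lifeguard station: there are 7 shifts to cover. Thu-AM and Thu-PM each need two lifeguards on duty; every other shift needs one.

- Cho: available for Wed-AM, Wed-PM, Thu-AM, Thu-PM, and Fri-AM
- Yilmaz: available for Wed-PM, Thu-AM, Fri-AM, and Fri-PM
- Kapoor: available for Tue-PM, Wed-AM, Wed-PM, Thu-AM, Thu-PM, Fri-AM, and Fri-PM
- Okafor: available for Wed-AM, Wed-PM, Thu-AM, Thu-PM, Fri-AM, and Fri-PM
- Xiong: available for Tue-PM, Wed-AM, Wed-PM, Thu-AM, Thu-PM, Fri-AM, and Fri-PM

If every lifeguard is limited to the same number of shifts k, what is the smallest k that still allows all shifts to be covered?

With 5 lifeguards and 9 worker-slots to fill, someone must work at least ⌈9/5⌉ = 2 shifts, so k ≥ 2.
k = 2 works: Tue-PM→Kapoor, Wed-AM→Cho, Wed-PM→Cho, Thu-AM→Okafor+Xiong, Thu-PM→Kapoor+Okafor, Fri-AM→Yilmaz, Fri-PM→Yilmaz.
Loads: Cho 2, Yilmaz 2, Kapoor 2, Okafor 2, Xiong 1 — all ≤ 2.

2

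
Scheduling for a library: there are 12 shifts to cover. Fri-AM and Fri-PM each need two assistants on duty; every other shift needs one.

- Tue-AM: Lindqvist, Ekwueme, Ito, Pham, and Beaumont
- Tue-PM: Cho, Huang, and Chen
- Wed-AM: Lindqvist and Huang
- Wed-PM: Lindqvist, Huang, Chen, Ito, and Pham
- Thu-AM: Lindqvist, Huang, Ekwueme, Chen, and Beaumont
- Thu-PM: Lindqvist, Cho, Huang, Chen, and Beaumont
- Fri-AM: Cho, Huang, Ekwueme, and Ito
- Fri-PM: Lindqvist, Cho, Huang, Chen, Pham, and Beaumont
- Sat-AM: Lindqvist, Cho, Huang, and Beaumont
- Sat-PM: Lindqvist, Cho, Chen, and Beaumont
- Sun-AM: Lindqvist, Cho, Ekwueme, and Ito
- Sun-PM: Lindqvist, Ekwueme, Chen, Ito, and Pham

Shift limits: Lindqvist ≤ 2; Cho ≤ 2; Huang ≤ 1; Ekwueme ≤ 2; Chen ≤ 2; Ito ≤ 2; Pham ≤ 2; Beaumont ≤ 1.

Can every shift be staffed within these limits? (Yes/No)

One valid schedule: Tue-AM→Ekwueme, Tue-PM→Cho, Wed-AM→Lindqvist, Wed-PM→Ito, Thu-AM→Chen, Thu-PM→Chen, Fri-AM→Huang+Ito, Fri-PM→Pham+Beaumont, Sat-AM→Lindqvist, Sat-PM→Cho, Sun-AM→Ekwueme, Sun-PM→Pham.
Loads: Lindqvist 2/2, Cho 2/2, Huang 1/1, Ekwueme 2/2, Chen 2/2, Ito 2/2, Pham 2/2, Beaumont 1/1 — all within limits.

Yes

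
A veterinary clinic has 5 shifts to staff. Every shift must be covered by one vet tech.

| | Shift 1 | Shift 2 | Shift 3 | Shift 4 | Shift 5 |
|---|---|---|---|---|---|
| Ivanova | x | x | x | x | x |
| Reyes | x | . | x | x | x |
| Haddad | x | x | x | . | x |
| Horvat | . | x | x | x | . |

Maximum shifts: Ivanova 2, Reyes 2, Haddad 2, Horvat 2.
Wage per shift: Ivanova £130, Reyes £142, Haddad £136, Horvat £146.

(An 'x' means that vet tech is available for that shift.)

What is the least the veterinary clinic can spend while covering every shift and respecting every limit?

Picking the cheapest available vet tech for each shift independently would cost £650, but that ignores the shift limits.
An optimal schedule: Shift 1→Ivanova, Shift 2→Ivanova, Shift 3→Haddad, Shift 4→Reyes, Shift 5→Haddad.
Total: 130 + 130 + 136 + 142 + 136 = £674.

£674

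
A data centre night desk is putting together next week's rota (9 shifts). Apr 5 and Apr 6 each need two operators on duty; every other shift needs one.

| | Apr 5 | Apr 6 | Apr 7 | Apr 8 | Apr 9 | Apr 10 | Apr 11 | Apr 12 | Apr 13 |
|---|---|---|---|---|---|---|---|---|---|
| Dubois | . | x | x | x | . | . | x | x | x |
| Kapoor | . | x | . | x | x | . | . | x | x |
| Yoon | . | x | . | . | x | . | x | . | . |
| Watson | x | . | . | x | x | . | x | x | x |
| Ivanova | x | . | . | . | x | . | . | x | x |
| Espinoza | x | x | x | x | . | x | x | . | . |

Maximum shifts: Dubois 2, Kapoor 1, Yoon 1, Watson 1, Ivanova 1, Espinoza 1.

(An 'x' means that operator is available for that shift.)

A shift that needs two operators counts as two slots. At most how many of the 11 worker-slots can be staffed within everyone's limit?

Total capacity across all operators is 2+1+1+1+1+1 = 7, and 11 slots are needed, so at most 7 can be filled.
An assignment achieving 7: Apr 5→Watson+Ivanova, Apr 6→Dubois+Kapoor, Apr 7→Dubois, Apr 9→Yoon, Apr 10→Espinoza.
Loads: Dubois 2/2, Kapoor 1/1, Yoon 1/1, Watson 1/1, Ivanova 1/1, Espinoza 1/1.

7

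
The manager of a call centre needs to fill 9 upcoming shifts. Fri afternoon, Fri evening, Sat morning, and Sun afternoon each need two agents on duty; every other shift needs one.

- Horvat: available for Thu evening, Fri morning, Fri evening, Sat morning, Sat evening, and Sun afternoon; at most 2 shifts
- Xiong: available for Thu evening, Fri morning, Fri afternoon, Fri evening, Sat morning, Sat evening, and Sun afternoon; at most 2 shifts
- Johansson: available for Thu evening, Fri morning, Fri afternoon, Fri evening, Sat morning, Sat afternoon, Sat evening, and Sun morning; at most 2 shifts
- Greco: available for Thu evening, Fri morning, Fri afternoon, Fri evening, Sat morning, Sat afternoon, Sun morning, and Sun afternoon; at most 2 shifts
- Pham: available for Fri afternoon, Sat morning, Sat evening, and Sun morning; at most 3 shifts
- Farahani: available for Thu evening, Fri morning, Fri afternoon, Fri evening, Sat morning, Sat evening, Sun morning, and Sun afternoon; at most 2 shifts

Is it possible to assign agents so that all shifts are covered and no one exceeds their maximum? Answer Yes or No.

One valid schedule: Thu evening→Horvat, Fri morning→Horvat, Fri afternoon→Xiong+Pham, Fri evening→Greco+Farahani, Sat morning→Pham+Farahani, Sat afternoon→Johansson, Sat evening→Pham, Sun morning→Johansson, Sun afternoon→Xiong+Greco.
Loads: Horvat 2/2, Xiong 2/2, Johansson 2/2, Greco 2/2, Pham 3/3, Farahani 2/2 — all within limits.

Yes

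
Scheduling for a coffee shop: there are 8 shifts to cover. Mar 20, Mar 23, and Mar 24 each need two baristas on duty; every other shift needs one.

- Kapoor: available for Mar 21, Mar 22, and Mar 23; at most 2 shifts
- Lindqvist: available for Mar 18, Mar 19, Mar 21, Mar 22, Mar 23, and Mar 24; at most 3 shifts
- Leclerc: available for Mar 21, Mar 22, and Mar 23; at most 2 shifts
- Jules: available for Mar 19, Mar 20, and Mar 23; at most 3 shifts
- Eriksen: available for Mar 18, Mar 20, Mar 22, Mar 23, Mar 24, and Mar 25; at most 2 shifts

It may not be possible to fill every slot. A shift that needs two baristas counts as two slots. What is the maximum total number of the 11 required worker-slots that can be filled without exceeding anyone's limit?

Total capacity across all baristas is 2+3+2+3+2 = 12, and 11 slots are needed, so at most 11 can be filled.
Shifts {Mar 20, Mar 24, Mar 25} need 5 slots but only Lindqvist, Jules, and Eriksen are available for them, supplying at most 4 — so at least 1 slot must go unfilled.
An assignment achieving 10: Mar 18→Lindqvist, Mar 19→Lindqvist, Mar 20→Jules+Eriksen, Mar 21→Kapoor, Mar 22→Kapoor, Mar 23→Leclerc+Jules, Mar 24→Lindqvist, Mar 25→Eriksen.
Loads: Kapoor 2/2, Lindqvist 3/3, Leclerc 1/2, Jules 2/3, Eriksen 2/2.

10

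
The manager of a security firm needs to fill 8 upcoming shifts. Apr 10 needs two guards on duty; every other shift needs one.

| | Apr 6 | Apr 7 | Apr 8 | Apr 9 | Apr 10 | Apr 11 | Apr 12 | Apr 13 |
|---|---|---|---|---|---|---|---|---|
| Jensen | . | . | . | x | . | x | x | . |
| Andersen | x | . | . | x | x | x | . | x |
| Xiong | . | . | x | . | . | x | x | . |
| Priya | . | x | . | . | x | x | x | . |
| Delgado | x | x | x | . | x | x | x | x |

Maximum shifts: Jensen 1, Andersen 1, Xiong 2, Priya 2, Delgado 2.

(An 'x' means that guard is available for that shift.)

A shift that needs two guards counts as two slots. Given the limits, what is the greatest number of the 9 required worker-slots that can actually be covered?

8

Total capacity across all guards is 1+1+2+2+2 = 8, and 9 slots are needed, so at most 8 can be filled.
An assignment achieving 8: Apr 6→Andersen, Apr 7→Priya, Apr 8→Xiong, Apr 9→Jensen, Apr 10→Priya+Delgado, Apr 12→Xiong, Apr 13→Delgado.
Loads: Jensen 1/1, Andersen 1/1, Xiong 2/2, Priya 2/2, Delgado 2/2.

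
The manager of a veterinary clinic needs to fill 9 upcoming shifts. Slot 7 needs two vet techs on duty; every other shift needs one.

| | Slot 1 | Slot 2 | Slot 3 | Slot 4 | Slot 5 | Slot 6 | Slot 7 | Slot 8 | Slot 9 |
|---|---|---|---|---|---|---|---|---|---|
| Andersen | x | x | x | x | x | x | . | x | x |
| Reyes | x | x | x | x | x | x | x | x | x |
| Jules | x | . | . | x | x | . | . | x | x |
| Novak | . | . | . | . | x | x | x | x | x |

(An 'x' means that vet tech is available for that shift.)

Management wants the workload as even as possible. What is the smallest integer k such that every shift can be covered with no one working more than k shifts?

3

With 4 vet techs and 10 worker-slots to fill, someone must work at least ⌈10/4⌉ = 3 shifts, so k ≥ 3.
k = 3 works: Slot 1→Andersen, Slot 2→Andersen, Slot 3→Andersen, Slot 4→Reyes, Slot 5→Jules, Slot 6→Reyes, Slot 7→Reyes+Novak, Slot 8→Jules, Slot 9→Jules.
Loads: Andersen 3, Reyes 3, Jules 3, Novak 1 — all ≤ 3.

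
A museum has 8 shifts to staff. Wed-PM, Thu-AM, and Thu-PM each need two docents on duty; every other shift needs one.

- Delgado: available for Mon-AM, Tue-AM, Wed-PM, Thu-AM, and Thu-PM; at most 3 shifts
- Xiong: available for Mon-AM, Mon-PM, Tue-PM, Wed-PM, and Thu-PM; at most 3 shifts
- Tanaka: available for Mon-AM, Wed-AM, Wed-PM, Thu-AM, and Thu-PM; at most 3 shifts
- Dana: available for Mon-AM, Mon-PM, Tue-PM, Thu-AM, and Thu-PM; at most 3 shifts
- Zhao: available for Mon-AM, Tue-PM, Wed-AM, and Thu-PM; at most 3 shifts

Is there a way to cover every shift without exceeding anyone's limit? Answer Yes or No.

Tue-AM can only be covered by Delgado, so that assignment is forced.
One valid schedule: Mon-AM→Tanaka, Mon-PM→Xiong, Tue-AM→Delgado, Tue-PM→Xiong, Wed-AM→Tanaka, Wed-PM→Delgado+Xiong, Thu-AM→Delgado+Tanaka, Thu-PM→Dana+Zhao.
Loads: Delgado 3/3, Xiong 3/3, Tanaka 3/3, Dana 1/3, Zhao 1/3 — all within limits.

Yes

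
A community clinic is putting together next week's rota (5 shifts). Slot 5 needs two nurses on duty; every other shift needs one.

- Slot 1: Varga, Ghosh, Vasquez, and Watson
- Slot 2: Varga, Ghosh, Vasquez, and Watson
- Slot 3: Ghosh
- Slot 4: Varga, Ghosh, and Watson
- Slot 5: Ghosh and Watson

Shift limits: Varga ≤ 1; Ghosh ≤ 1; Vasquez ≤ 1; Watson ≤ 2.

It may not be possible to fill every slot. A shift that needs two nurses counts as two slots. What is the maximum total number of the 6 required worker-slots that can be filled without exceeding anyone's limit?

5

Total capacity across all nurses is 1+1+1+2 = 5, and 6 slots are needed, so at most 5 can be filled.
An assignment achieving 5: Slot 1→Vasquez, Slot 2→Watson, Slot 3→Ghosh, Slot 4→Varga, Slot 5→Watson.
Loads: Varga 1/1, Ghosh 1/1, Vasquez 1/1, Watson 2/2.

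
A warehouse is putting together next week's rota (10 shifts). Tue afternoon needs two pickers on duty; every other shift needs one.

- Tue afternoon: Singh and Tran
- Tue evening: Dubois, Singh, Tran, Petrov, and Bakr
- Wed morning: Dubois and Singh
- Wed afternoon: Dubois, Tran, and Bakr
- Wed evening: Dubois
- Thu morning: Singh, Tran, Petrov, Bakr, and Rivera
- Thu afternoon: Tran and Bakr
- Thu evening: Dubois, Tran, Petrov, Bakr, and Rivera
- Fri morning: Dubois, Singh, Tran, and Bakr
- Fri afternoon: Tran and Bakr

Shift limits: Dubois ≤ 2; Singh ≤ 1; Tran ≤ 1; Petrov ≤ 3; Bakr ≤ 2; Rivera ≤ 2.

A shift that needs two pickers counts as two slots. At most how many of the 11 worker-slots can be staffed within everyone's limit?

9

Total capacity across all pickers is 2+1+1+3+2+2 = 11, and 11 slots are needed, so at most 11 can be filled.
An assignment achieving 9: Tue afternoon→Singh+Tran, Tue evening→Petrov, Wed morning→Dubois, Wed evening→Dubois, Thu morning→Petrov, Thu afternoon→Bakr, Thu evening→Petrov, Fri afternoon→Bakr.
Loads: Dubois 2/2, Singh 1/1, Tran 1/1, Petrov 3/3, Bakr 2/2, Rivera 0/2.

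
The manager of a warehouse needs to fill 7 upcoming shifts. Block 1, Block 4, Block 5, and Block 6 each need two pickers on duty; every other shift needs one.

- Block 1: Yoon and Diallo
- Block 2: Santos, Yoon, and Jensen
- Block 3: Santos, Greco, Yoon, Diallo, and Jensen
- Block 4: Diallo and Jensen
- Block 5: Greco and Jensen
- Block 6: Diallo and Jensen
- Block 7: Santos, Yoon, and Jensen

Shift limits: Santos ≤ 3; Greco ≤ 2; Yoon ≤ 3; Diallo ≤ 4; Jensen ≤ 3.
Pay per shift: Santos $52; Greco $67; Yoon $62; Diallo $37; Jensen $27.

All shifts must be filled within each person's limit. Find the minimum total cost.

Block 1 can only be covered by Yoon and Diallo, so that assignment is forced.
Block 4 can only be covered by Diallo and Jensen, so that assignment is forced.
Block 5 can only be covered by Greco and Jensen, so that assignment is forced.
Picking the cheapest available picker for each shift independently would cost $402, but that ignores the shift limits.
An optimal schedule: Block 1→Diallo+Yoon, Block 2→Santos, Block 3→Diallo, Block 4→Jensen+Diallo, Block 5→Jensen+Greco, Block 6→Jensen+Diallo, Block 7→Santos.
Total: 37 + 62 + 52 + 37 + 27 + 37 + 27 + 67 + 27 + 37 + 52 = $462.

$462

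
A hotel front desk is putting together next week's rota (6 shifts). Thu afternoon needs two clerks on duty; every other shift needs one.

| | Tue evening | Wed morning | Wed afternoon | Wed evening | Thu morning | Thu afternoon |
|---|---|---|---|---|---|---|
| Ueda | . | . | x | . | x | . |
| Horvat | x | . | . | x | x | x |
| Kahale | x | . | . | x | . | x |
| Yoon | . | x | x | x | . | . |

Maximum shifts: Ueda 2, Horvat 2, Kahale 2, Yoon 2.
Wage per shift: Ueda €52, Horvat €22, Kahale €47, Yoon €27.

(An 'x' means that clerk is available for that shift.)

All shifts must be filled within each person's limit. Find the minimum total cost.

Wed morning can only be covered by Yoon, so that assignment is forced.
Thu afternoon can only be covered by Horvat and Kahale, so that assignment is forced.
Picking the cheapest available clerk for each shift independently would cost €189, but that ignores the shift limits.
An optimal schedule: Tue evening→Horvat, Wed morning→Yoon, Wed afternoon→Yoon, Wed evening→Kahale, Thu morning→Ueda, Thu afternoon→Horvat+Kahale.
Total: 22 + 27 + 27 + 47 + 52 + 22 + 47 = €244.

€244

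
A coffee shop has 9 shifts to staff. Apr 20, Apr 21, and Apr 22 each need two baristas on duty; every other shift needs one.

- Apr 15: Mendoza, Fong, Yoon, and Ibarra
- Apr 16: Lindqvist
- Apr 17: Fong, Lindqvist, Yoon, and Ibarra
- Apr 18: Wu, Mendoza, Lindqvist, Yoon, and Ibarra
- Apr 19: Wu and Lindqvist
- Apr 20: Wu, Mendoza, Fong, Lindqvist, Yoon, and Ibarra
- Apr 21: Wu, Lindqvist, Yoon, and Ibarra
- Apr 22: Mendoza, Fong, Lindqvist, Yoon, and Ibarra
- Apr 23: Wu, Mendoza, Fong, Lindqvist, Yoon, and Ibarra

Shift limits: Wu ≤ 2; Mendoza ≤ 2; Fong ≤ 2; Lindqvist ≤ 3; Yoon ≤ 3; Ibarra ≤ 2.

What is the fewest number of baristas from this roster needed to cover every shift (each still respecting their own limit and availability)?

5

12 slots to fill and no one can take more than 3, so at least ⌈12/3⌉ = 4 baristas are needed.
Any 4 baristas together have capacity at most 3+3+2+2 = 10 < 12 slots, so 4 can never suffice.
Wu, Mendoza, Fong, Lindqvist, and Yoon alone can cover everything: Apr 15→Mendoza, Apr 16→Lindqvist, Apr 17→Fong, Apr 18→Mendoza, Apr 19→Wu, Apr 20→Lindqvist+Yoon, Apr 21→Wu+Lindqvist, Apr 22→Fong+Yoon, Apr 23→Yoon.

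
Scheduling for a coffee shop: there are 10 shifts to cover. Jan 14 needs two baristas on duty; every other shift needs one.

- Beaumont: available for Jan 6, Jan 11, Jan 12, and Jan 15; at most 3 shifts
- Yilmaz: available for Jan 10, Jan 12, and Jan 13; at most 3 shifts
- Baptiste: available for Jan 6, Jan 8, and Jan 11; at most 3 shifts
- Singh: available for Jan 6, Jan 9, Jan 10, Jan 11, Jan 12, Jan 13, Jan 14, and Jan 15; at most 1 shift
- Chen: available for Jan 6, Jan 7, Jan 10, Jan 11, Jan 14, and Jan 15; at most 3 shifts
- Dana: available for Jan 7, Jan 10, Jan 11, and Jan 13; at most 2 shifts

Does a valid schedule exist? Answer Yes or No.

Total capacity is 15 and 11 slots are needed, so capacity alone doesn't rule it out.
Shifts {Jan 9, Jan 14} need 3 worker-slots in total, but the baristas available for any of those shifts (Singh and Chen) can supply at most 2 among them. So no valid schedule exists.

No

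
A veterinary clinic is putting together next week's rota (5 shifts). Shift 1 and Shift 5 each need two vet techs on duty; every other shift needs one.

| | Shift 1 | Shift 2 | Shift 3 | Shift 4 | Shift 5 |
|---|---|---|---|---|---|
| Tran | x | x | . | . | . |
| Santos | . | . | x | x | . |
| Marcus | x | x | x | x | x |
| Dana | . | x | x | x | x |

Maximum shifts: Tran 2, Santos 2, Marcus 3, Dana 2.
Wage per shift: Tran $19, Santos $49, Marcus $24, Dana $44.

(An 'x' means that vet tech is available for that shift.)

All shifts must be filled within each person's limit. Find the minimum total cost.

Shift 1 can only be covered by Tran and Marcus, so that assignment is forced.
Shift 5 can only be covered by Marcus and Dana, so that assignment is forced.
Picking the cheapest available vet tech for each shift independently would cost $178, but that ignores the shift limits.
An optimal schedule: Shift 1→Tran+Marcus, Shift 2→Tran, Shift 3→Marcus, Shift 4→Dana, Shift 5→Marcus+Dana.
Total: 19 + 24 + 19 + 24 + 44 + 24 + 44 = $198.

$198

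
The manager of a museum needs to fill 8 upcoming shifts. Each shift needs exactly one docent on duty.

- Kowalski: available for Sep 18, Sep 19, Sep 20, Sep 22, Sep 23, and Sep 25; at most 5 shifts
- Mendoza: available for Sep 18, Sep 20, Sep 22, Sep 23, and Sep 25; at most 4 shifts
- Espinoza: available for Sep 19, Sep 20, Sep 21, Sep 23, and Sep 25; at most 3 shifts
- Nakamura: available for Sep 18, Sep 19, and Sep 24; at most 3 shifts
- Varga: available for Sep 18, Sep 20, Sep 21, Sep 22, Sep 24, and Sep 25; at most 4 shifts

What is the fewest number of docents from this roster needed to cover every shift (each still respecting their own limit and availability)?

8 slots to fill and no one can take more than 5, so at least ⌈8/5⌉ = 2 docents are needed.
Kowalski and Varga alone can cover everything: Sep 18→Kowalski, Sep 19→Kowalski, Sep 20→Kowalski, Sep 21→Varga, Sep 22→Kowalski, Sep 23→Kowalski, Sep 24→Varga, Sep 25→Varga.

2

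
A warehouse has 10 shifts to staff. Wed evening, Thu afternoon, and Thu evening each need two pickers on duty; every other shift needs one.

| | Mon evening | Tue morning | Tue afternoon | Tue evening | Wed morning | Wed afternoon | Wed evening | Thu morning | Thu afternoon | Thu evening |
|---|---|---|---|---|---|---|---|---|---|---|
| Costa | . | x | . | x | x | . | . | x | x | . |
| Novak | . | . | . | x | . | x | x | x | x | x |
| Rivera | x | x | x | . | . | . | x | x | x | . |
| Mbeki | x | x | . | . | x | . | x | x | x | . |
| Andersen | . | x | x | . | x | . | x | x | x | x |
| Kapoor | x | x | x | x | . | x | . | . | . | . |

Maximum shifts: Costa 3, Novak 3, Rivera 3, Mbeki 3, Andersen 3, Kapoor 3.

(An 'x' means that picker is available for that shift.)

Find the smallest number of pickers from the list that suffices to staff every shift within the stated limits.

13 slots to fill and no one can take more than 3, so at least ⌈13/3⌉ = 5 pickers are needed.
Costa, Novak, Rivera, Mbeki, and Andersen alone can cover everything: Mon evening→Rivera, Tue morning→Costa, Tue afternoon→Rivera, Tue evening→Costa, Wed morning→Costa, Wed afternoon→Novak, Wed evening→Rivera+Mbeki, Thu morning→Novak, Thu afternoon→Mbeki+Andersen, Thu evening→Novak+Andersen.

5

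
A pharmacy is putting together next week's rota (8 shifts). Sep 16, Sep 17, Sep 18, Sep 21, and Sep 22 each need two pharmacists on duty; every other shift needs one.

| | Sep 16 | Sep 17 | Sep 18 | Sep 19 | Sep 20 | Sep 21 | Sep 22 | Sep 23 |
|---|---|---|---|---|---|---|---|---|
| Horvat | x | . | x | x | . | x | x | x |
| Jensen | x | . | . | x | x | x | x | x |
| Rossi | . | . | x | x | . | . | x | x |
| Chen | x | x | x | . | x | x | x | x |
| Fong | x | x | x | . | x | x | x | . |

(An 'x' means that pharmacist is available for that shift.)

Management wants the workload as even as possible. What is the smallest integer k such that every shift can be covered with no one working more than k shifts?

With 5 pharmacists and 13 worker-slots to fill, someone must work at least ⌈13/5⌉ = 3 shifts, so k ≥ 3.
k = 3 works: Sep 16→Horvat+Jensen, Sep 17→Chen+Fong, Sep 18→Rossi+Chen, Sep 19→Horvat, Sep 20→Jensen, Sep 21→Jensen+Chen, Sep 22→Rossi+Fong, Sep 23→Horvat.
Loads: Horvat 3, Jensen 3, Rossi 2, Chen 3, Fong 2 — all ≤ 3.

3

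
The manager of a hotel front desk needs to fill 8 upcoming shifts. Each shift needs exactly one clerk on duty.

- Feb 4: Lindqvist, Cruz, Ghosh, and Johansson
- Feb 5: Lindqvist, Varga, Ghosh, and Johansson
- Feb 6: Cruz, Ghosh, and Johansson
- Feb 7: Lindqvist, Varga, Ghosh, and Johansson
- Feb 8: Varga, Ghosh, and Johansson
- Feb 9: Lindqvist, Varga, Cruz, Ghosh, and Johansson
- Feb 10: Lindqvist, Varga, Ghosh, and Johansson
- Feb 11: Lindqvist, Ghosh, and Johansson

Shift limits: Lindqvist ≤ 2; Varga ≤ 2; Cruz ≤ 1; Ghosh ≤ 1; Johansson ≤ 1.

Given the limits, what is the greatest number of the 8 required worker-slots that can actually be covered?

Total capacity across all clerks is 2+2+1+1+1 = 7, and 8 slots are needed, so at most 7 can be filled.
An assignment achieving 7: Feb 4→Lindqvist, Feb 5→Varga, Feb 6→Cruz, Feb 7→Ghosh, Feb 8→Varga, Feb 10→Johansson, Feb 11→Lindqvist.
Loads: Lindqvist 2/2, Varga 2/2, Cruz 1/1, Ghosh 1/1, Johansson 1/1.

7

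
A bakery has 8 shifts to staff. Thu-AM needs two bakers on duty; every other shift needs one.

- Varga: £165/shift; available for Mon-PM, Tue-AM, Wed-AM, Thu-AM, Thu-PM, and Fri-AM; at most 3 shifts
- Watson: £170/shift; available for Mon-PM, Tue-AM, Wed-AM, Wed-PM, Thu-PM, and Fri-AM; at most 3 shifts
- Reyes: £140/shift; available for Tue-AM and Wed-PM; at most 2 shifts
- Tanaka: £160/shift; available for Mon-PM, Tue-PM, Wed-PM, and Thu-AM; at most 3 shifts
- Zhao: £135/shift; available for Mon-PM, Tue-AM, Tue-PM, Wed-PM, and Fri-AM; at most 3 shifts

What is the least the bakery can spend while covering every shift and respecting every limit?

Thu-AM can only be covered by Varga and Tanaka, so that assignment is forced.
Picking the cheapest available baker for each shift independently would cost £1330, but that ignores the shift limits.
An optimal schedule: Mon-PM→Zhao, Tue-AM→Reyes, Tue-PM→Zhao, Wed-AM→Varga, Wed-PM→Reyes, Thu-AM→Tanaka+Varga, Thu-PM→Varga, Fri-AM→Zhao.
Total: 135 + 140 + 135 + 165 + 140 + 160 + 165 + 165 + 135 = £1340.

£1340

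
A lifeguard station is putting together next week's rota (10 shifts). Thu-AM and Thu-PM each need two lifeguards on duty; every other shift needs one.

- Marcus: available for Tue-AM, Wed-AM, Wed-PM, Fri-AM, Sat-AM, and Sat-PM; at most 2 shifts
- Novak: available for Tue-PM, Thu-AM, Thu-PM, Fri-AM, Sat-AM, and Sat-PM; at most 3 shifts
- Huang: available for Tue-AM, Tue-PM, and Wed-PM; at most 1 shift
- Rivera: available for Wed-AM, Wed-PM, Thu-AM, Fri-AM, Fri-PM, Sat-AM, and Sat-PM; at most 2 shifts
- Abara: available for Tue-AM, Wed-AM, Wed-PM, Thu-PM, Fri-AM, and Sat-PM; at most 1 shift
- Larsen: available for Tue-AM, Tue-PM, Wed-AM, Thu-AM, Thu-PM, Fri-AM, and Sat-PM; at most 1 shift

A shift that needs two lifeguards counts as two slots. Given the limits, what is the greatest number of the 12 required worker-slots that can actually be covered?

10

Total capacity across all lifeguards is 2+3+1+2+1+1 = 10, and 12 slots are needed, so at most 10 can be filled.
An assignment achieving 10: Tue-AM→Marcus, Tue-PM→Novak, Wed-AM→Larsen, Wed-PM→Huang, Thu-AM→Novak+Rivera, Thu-PM→Novak+Abara, Fri-PM→Rivera, Sat-AM→Marcus.
Loads: Marcus 2/2, Novak 3/3, Huang 1/1, Rivera 2/2, Abara 1/1, Larsen 1/1.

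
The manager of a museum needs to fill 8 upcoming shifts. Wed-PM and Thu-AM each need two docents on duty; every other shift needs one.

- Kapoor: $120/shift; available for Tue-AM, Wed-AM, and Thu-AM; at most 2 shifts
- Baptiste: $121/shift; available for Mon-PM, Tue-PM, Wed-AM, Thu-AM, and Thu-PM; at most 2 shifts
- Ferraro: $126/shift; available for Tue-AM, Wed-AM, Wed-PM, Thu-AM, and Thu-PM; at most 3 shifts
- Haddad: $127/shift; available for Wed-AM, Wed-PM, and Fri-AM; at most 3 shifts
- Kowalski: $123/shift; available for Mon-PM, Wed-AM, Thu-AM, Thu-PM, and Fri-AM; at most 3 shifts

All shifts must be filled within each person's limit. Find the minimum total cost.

Tue-PM can only be covered by Baptiste, so that assignment is forced.
Wed-PM can only be covered by Ferraro and Haddad, so that assignment is forced.
Picking the cheapest available docent for each shift independently would cost $1220, but that ignores the shift limits.
An optimal schedule: Mon-PM→Baptiste, Tue-AM→Kapoor, Tue-PM→Baptiste, Wed-AM→Kapoor, Wed-PM→Ferraro+Haddad, Thu-AM→Kowalski+Ferraro, Thu-PM→Kowalski, Fri-AM→Kowalski.
Total: 121 + 120 + 121 + 120 + 126 + 127 + 123 + 126 + 123 + 123 = $1230.

$1230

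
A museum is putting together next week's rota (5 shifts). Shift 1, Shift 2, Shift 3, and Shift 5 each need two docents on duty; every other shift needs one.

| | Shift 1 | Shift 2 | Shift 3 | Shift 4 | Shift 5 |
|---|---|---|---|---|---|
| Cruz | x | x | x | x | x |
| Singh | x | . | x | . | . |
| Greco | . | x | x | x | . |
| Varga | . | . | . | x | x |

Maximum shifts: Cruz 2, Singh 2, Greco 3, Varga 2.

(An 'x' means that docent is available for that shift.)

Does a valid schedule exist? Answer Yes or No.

Total capacity is 9 and 9 slots are needed, so capacity alone doesn't rule it out.
Shifts {Shift 1, Shift 2, Shift 5} need 6 worker-slots in total, but the docents available for any of those shifts (Cruz, Singh, Greco, and Varga) can supply at most 5 among them. So no valid schedule exists.

No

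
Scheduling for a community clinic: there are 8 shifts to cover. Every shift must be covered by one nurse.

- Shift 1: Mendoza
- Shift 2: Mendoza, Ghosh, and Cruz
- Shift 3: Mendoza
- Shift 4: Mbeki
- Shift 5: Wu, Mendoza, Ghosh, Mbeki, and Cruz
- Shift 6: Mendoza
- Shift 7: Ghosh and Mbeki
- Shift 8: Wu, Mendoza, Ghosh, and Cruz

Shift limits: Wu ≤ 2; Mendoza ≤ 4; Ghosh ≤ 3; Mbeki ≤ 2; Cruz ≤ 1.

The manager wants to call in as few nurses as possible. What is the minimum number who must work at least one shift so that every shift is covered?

8 slots to fill and no one can take more than 4, so at least ⌈8/4⌉ = 2 nurses are needed.
Any 2 nurses together have capacity at most 4+3 = 7 < 8 slots, so 2 can never suffice.
Wu, Mendoza, and Mbeki alone can cover everything: Shift 1→Mendoza, Shift 2→Mendoza, Shift 3→Mendoza, Shift 4→Mbeki, Shift 5→Wu, Shift 6→Mendoza, Shift 7→Mbeki, Shift 8→Wu.

3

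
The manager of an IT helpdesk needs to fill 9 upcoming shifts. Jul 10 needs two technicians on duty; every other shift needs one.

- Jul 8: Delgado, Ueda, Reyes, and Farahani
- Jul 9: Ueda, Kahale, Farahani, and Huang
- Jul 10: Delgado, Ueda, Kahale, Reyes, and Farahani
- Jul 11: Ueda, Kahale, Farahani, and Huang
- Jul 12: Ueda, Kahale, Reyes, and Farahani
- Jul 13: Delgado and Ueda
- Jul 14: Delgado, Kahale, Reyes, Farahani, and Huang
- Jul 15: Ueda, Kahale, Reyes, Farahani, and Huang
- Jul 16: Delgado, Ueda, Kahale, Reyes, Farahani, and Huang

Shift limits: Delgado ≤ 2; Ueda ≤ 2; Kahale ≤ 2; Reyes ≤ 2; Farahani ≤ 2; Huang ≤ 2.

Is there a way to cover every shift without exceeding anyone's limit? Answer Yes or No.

One valid schedule: Jul 8→Delgado, Jul 9→Ueda, Jul 10→Reyes+Farahani, Jul 11→Ueda, Jul 12→Kahale, Jul 13→Delgado, Jul 14→Kahale, Jul 15→Reyes, Jul 16→Farahani.
Loads: Delgado 2/2, Ueda 2/2, Kahale 2/2, Reyes 2/2, Farahani 2/2, Huang 0/2 — all within limits.

Yes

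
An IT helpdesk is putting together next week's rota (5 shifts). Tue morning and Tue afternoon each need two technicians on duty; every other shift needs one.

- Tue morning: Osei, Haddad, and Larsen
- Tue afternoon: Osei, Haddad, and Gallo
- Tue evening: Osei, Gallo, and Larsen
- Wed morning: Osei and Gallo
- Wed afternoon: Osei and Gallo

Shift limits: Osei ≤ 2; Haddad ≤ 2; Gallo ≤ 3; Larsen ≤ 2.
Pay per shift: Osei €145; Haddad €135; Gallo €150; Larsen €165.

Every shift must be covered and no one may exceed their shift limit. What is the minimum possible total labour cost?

€1010

Picking the cheapest available technician for each shift independently would cost €995, but that ignores the shift limits.
An optimal schedule: Tue morning→Haddad+Osei, Tue afternoon→Haddad+Gallo, Tue evening→Gallo, Wed morning→Osei, Wed afternoon→Gallo.
Total: 135 + 145 + 135 + 150 + 150 + 145 + 150 = €1010.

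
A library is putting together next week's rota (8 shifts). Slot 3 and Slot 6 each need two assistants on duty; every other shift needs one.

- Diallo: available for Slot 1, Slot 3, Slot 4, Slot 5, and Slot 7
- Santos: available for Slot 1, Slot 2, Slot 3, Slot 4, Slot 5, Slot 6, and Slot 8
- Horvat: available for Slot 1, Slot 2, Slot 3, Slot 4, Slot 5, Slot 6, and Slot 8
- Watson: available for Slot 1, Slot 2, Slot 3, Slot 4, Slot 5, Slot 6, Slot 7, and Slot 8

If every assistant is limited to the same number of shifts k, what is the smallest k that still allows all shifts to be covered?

3

With 4 assistants and 10 worker-slots to fill, someone must work at least ⌈10/4⌉ = 3 shifts, so k ≥ 3.
k = 3 works: Slot 1→Diallo, Slot 2→Santos, Slot 3→Horvat+Watson, Slot 4→Diallo, Slot 5→Horvat, Slot 6→Santos+Horvat, Slot 7→Diallo, Slot 8→Santos.
Loads: Diallo 3, Santos 3, Horvat 3, Watson 1 — all ≤ 3.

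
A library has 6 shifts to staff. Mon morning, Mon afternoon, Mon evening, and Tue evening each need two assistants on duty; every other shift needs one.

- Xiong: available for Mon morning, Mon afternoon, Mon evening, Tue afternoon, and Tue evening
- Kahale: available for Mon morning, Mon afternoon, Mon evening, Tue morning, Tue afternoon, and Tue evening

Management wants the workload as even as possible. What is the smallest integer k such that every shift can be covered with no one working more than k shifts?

5

With 2 assistants and 10 worker-slots to fill, someone must work at least ⌈10/2⌉ = 5 shifts, so k ≥ 5.
k = 5 works: Mon morning→Xiong+Kahale, Mon afternoon→Xiong+Kahale, Mon evening→Xiong+Kahale, Tue morning→Kahale, Tue afternoon→Xiong, Tue evening→Xiong+Kahale.
Loads: Xiong 5, Kahale 5 — all ≤ 5.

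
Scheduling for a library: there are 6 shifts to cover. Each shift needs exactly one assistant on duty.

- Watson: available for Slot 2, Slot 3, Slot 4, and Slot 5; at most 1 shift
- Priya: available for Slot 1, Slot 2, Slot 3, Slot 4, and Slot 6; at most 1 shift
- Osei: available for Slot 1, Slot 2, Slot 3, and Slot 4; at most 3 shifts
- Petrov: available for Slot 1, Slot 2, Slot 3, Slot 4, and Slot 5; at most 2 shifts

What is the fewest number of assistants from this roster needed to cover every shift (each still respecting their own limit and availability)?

3

6 slots to fill and no one can take more than 3, so at least ⌈6/3⌉ = 2 assistants are needed.
Any 2 assistants together have capacity at most 3+2 = 5 < 6 slots, so 2 can never suffice.
Priya, Osei, and Petrov alone can cover everything: Slot 1→Osei, Slot 2→Osei, Slot 3→Osei, Slot 4→Petrov, Slot 5→Petrov, Slot 6→Priya.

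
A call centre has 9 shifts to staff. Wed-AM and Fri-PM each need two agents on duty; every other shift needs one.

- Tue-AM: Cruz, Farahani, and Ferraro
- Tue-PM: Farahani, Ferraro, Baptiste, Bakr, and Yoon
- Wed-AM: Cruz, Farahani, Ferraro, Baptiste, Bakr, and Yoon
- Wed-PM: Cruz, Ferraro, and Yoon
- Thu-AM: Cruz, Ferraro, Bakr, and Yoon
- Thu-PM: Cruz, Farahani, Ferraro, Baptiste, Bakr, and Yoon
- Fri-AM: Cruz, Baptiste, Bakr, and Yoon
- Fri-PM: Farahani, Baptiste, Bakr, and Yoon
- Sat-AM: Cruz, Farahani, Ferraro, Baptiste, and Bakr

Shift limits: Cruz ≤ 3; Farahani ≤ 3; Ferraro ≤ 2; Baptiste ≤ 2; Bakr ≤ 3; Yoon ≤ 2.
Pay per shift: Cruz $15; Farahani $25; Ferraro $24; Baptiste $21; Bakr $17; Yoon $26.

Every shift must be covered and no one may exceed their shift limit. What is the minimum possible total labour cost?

Picking the cheapest available agent for each shift independently would cost $177, but that ignores the shift limits.
An optimal schedule: Tue-AM→Cruz, Tue-PM→Bakr, Wed-AM→Baptiste+Ferraro, Wed-PM→Cruz, Thu-AM→Cruz, Thu-PM→Ferraro, Fri-AM→Bakr, Fri-PM→Baptiste+Farahani, Sat-AM→Bakr.
Total: 15 + 17 + 21 + 24 + 15 + 15 + 24 + 17 + 21 + 25 + 17 = $211.

$211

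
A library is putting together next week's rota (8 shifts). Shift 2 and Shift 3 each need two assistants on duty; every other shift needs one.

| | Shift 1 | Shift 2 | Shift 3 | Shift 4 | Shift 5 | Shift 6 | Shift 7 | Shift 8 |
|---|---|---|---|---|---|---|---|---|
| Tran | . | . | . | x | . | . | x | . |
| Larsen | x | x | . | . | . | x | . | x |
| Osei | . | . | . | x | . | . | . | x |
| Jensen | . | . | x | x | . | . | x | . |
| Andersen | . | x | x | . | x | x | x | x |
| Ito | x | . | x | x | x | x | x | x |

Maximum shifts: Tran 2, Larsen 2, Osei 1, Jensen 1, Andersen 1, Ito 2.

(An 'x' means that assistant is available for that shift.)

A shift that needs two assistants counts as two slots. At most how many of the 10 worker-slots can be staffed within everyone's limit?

9

Total capacity across all assistants is 2+2+1+1+1+2 = 9, and 10 slots are needed, so at most 9 can be filled.
An assignment achieving 9: Shift 1→Larsen, Shift 2→Larsen+Andersen, Shift 3→Jensen+Ito, Shift 4→Tran, Shift 5→Ito, Shift 7→Tran, Shift 8→Osei.
Loads: Tran 2/2, Larsen 2/2, Osei 1/1, Jensen 1/1, Andersen 1/1, Ito 2/2.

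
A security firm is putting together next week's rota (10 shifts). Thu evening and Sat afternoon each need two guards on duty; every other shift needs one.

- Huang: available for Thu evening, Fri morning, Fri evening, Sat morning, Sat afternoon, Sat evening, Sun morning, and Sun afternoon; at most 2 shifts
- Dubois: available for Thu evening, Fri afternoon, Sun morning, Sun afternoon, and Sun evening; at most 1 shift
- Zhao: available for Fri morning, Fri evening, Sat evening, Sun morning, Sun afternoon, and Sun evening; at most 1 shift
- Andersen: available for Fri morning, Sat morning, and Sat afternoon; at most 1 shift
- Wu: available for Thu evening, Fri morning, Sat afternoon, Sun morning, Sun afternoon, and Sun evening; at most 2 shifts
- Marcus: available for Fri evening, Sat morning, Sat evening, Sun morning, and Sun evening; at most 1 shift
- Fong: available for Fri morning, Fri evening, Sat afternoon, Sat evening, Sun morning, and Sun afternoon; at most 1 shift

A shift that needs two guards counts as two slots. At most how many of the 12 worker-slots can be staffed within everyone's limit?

9

Total capacity across all guards is 2+1+1+1+2+1+1 = 9, and 12 slots are needed, so at most 9 can be filled.
An assignment achieving 9: Thu evening→Huang+Wu, Fri morning→Fong, Fri afternoon→Dubois, Fri evening→Zhao, Sat morning→Huang, Sat afternoon→Andersen+Wu, Sat evening→Marcus.
Loads: Huang 2/2, Dubois 1/1, Zhao 1/1, Andersen 1/1, Wu 2/2, Marcus 1/1, Fong 1/1.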